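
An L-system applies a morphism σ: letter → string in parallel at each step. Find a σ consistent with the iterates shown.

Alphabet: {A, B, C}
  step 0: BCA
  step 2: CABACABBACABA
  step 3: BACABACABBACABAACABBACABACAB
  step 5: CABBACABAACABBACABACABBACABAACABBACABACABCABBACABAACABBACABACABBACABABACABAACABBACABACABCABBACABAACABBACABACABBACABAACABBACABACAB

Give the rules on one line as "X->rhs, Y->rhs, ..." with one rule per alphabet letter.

  step 2 ⇒ step 3: CABACABBACABA ⇒ BA·CAB·A·CAB·BA·CAB·A·A·CAB·BA·CAB·A·CAB
    A ↦ CAB
    B ↦ A
    C ↦ BA

A->CAB, B->A, C->BA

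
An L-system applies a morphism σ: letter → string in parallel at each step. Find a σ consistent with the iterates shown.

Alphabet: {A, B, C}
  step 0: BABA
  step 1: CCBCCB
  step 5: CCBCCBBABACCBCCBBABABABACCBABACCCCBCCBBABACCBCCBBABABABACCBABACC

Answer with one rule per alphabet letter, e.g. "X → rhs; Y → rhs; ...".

  step 0 ⇒ step 1: BABA ⇒ CC·B·CC·B
    A ↦ B
    B ↦ CC
    C ↦ BA  (constrained at step 1)

A->B, B->CC, C->BA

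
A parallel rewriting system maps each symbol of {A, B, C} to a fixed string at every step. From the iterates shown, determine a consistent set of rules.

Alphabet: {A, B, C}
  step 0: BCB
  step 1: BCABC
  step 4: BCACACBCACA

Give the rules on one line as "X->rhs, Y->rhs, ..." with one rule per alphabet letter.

  step 0 ⇒ step 1: BCB ⇒ BC·A·BC
    B ↦ BC
    C ↦ A
    A ↦ C  (constrained at step 1)

A->C, B->BC, C->A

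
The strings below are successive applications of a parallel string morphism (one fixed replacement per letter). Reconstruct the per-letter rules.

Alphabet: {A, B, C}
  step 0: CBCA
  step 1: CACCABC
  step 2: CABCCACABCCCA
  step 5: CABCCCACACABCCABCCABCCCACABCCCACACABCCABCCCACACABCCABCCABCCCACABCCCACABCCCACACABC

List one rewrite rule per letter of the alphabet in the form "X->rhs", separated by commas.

  step 1 ⇒ step 2: CACCABC ⇒ CA·BC·CA·CA·BC·C·CA
    A ↦ BC
    B ↦ C
    C ↦ CA

A->BC, B->C, C->CA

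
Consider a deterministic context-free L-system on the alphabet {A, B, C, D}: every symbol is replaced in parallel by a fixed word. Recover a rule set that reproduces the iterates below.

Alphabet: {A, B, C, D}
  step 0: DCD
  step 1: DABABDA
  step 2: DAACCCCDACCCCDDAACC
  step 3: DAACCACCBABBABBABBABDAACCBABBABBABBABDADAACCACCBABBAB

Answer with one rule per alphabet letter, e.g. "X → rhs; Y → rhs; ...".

A->ACC, B->CCD, C->BAB, D->DA

  step 2 ⇒ step 3: DAACCCCDACCCCDDAACC ⇒ DA·ACC·ACC·BAB·BAB·BAB·BAB·DA·ACC·BAB·BAB·BAB·BAB·DA·DA·ACC·ACC·BAB·BAB
    A ↦ ACC
    C ↦ BAB
    D ↦ DA
  step 1 ⇒ step 2: DABABDA ⇒ DA·ACC·CCD·ACC·CCD·DA·ACC
    B ↦ CCD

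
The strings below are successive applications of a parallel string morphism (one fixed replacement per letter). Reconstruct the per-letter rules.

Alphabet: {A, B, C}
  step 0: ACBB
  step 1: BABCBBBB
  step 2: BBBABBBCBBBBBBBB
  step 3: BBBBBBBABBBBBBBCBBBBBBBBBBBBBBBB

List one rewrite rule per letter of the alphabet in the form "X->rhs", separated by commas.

A->BA, B->BB, C->BC

  step 2 ⇒ step 3: BBBABBBCBBBBBBBB ⇒ BB·BB·BB·BA·BB·BB·BB·BC·BB·BB·BB·BB·BB·BB·BB·BB
    A ↦ BA
    B ↦ BB
    C ↦ BC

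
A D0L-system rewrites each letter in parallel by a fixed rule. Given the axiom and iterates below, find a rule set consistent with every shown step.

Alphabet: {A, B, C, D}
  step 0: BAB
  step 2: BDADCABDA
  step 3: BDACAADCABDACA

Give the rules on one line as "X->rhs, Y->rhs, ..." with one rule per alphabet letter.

A->CA, B->BD, C->D, D->A

  step 2 ⇒ step 3: BDADCABDA ⇒ BD·A·CA·A·D·CA·BD·A·CA
    A ↦ CA
    B ↦ BD
    C ↦ D
    D ↦ A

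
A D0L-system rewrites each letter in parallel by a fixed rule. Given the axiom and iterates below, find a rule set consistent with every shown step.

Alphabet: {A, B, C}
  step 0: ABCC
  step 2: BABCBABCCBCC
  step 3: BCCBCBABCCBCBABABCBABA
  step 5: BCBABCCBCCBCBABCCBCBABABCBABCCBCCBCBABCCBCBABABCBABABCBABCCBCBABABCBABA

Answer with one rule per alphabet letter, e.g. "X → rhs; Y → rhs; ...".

  step 2 ⇒ step 3: BABCBABCCBCC ⇒ BC·C·BC·BA·BC·C·BC·BA·BA·BC·BA·BA
    A ↦ C
    B ↦ BC
    C ↦ BA

A->C, B->BC, C->BA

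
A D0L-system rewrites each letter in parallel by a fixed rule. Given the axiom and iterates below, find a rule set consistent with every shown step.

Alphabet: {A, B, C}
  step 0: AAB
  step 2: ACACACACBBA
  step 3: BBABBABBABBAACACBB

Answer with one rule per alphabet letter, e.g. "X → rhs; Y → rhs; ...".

A->BB, B->AC, C->A

  step 2 ⇒ step 3: ACACACACBBA ⇒ BB·A·BB·A·BB·A·BB·A·AC·AC·BB
    A ↦ BB
    B ↦ AC
    C ↦ A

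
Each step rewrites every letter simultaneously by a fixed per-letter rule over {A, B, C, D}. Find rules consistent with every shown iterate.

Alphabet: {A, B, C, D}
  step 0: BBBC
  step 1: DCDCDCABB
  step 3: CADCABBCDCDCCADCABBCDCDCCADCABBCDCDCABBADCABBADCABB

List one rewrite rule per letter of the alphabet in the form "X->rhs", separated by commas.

A->C, B->DC, C->ABB, D->ADC

  step 0 ⇒ step 1: BBBC ⇒ DC·DC·DC·ABB
    B ↦ DC
    C ↦ ABB
    A ↦ C  (constrained at step 1)
    D ↦ ADC  (constrained at step 1)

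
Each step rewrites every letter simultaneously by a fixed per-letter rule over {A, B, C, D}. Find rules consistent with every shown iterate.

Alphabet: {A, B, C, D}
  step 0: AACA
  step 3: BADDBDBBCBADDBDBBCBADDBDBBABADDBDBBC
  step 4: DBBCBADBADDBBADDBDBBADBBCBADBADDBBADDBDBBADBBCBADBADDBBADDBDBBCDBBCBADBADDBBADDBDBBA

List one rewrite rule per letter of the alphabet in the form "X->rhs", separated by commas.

  step 3 ⇒ step 4: BADDBDBBCBADDBDBBCBADDBDBBABADDBDBBC ⇒ DB·BC·BAD·BAD·DB·BAD·DB·DB·BA·DB·BC·BAD·BAD·DB·BAD·DB·DB·BA·DB·BC·BAD·BAD·DB·BAD·DB·DB·BC·DB·BC·BAD·BAD·DB·BAD·DB·DB·BA
    A ↦ BC
    B ↦ DB
    C ↦ BA
    D ↦ BAD

A->BC, B->DB, C->BA, D->BAD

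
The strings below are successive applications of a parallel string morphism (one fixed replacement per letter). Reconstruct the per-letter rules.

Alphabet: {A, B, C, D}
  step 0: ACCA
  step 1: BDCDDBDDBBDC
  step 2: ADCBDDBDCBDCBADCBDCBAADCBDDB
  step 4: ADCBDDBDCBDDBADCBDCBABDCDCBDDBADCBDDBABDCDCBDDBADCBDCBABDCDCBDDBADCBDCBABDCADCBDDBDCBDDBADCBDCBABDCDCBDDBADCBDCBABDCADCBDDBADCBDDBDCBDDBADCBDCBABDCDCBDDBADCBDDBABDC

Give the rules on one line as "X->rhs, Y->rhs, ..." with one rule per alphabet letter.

A->BDC, B->A, C->DDB, D->DCB

  step 1 ⇒ step 2: BDCDDBDDBBDC ⇒ A·DCB·DDB·DCB·DCB·A·DCB·DCB·A·A·DCB·DDB
    B ↦ A
    C ↦ DDB
    D ↦ DCB
  step 0 ⇒ step 1: ACCA ⇒ BDC·DDB·DDB·BDC
    A ↦ BDC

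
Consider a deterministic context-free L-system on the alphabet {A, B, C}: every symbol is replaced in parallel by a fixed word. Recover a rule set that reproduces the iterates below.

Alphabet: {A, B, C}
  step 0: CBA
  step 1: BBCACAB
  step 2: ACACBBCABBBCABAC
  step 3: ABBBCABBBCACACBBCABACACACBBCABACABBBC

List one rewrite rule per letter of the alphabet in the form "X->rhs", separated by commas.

A->AB, B->AC, C->BBC

  step 2 ⇒ step 3: ACACBBCABBBCABAC ⇒ AB·BBC·AB·BBC·AC·AC·BBC·AB·AC·AC·AC·BBC·AB·AC·AB·BBC
    A ↦ AB
    B ↦ AC
    C ↦ BBC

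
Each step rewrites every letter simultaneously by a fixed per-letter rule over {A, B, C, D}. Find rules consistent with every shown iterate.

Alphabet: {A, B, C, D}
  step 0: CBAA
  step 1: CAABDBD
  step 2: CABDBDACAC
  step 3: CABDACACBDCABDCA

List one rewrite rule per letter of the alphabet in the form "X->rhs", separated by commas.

A->BD, B->A, C->CA, D->C

  step 2 ⇒ step 3: CABDBDACAC ⇒ CA·BD·A·C·A·C·BD·CA·BD·CA
    A ↦ BD
    B ↦ A
    C ↦ CA
    D ↦ C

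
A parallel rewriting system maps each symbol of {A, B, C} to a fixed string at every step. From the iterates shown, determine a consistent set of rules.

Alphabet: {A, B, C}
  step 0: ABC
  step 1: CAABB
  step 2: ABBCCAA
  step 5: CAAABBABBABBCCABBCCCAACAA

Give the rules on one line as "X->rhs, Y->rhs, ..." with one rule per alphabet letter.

A->C, B->A, C->ABB

  step 1 ⇒ step 2: CAABB ⇒ ABB·C·C·A·A
    A ↦ C
    B ↦ A
    C ↦ ABB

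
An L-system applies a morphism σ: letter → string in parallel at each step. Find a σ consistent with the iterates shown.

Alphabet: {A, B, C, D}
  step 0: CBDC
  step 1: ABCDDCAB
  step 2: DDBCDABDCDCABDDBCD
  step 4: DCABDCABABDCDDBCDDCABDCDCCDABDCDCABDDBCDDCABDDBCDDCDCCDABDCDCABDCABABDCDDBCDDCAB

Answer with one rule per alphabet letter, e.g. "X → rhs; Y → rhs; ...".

A->DDB, B->CD, C->AB, D->DC

  step 1 ⇒ step 2: ABCDDCAB ⇒ DDB·CD·AB·DC·DC·AB·DDB·CD
    A ↦ DDB
    B ↦ CD
    C ↦ AB
    D ↦ DC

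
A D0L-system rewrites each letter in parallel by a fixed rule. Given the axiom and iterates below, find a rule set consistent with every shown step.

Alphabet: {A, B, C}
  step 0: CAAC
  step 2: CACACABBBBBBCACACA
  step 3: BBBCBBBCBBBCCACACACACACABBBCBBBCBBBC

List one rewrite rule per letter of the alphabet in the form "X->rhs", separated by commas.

  step 2 ⇒ step 3: CACACABBBBBBCACACA ⇒ BBB·C·BBB·C·BBB·C·CA·CA·CA·CA·CA·CA·BBB·C·BBB·C·BBB·C
    A ↦ C
    B ↦ CA
    C ↦ BBB

A->C, B->CA, C->BBB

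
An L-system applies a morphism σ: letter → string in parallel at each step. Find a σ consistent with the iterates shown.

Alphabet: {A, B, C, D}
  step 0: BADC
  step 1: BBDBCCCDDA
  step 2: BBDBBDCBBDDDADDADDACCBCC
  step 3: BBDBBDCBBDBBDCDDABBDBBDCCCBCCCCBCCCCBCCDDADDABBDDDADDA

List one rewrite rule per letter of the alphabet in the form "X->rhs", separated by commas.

A->BCC, B->BBD, C->DDA, D->C

  step 2 ⇒ step 3: BBDBBDCBBDDDADDADDACCBCC ⇒ BBD·BBD·C·BBD·BBD·C·DDA·BBD·BBD·C·C·C·BCC·C·C·BCC·C·C·BCC·DDA·DDA·BBD·DDA·DDA
    A ↦ BCC
    B ↦ BBD
    C ↦ DDA
    D ↦ C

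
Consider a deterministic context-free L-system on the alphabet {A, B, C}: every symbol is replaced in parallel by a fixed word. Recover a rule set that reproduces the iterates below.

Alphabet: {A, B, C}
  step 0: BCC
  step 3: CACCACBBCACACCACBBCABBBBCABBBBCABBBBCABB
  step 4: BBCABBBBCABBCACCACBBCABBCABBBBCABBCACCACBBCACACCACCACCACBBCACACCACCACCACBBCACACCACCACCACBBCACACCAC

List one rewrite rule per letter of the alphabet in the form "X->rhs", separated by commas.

  step 3 ⇒ step 4: CACCACBBCACACCACBBCABBBBCABBBBCABBBBCABB ⇒ BB·CA·BB·BB·CA·BB·CAC·CAC·BB·CA·BB·CA·BB·BB·CA·BB·CAC·CAC·BB·CA·CAC·CAC·CAC·CAC·BB·CA·CAC·CAC·CAC·CAC·BB·CA·CAC·CAC·CAC·CAC·BB·CA·CAC·CAC
    A ↦ CA
    B ↦ CAC
    C ↦ BB

A->CA, B->CAC, C->BB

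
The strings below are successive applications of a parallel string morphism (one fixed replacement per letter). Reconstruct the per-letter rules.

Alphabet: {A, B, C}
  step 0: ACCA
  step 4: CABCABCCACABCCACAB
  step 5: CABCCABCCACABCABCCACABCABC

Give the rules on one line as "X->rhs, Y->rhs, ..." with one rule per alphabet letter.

A->B, B->C, C->CA

  step 4 ⇒ step 5: CABCABCCACABCCACAB ⇒ CA·B·C·CA·B·C·CA·CA·B·CA·B·C·CA·CA·B·CA·B·C
    A ↦ B
    B ↦ C
    C ↦ CA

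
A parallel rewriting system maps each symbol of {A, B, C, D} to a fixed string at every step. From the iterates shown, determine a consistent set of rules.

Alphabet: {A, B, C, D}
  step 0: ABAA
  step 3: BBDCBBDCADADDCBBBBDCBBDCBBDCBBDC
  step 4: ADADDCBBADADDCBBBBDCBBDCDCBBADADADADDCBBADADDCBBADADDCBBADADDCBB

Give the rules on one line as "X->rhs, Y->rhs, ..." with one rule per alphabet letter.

  step 3 ⇒ step 4: BBDCBBDCADADDCBBBBDCBBDCBBDCBBDC ⇒ AD·AD·DC·BB·AD·AD·DC·BB·BB·DC·BB·DC·DC·BB·AD·AD·AD·AD·DC·BB·AD·AD·DC·BB·AD·AD·DC·BB·AD·AD·DC·BB
    A ↦ BB
    B ↦ AD
    C ↦ BB
    D ↦ DC

A->BB, B->AD, C->BB, D->DC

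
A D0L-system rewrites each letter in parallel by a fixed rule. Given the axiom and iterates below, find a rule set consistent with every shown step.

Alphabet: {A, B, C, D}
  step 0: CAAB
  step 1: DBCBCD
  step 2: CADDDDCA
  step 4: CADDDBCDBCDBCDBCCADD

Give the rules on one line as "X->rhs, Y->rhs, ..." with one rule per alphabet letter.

  step 1 ⇒ step 2: DBCBCD ⇒ CA·D·D·D·D·CA
    B ↦ D
    C ↦ D
    D ↦ CA
  step 0 ⇒ step 1: CAAB ⇒ D·BC·BC·D
    A ↦ BC

A->BC, B->D, C->D, D->CA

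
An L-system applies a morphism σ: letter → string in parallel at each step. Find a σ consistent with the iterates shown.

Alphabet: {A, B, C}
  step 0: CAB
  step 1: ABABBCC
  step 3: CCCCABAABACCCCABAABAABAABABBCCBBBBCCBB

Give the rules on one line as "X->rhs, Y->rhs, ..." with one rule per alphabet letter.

  step 0 ⇒ step 1: CAB ⇒ ABA·BB·CC
    A ↦ BB
    B ↦ CC
    C ↦ ABA

A->BB, B->CC, C->ABA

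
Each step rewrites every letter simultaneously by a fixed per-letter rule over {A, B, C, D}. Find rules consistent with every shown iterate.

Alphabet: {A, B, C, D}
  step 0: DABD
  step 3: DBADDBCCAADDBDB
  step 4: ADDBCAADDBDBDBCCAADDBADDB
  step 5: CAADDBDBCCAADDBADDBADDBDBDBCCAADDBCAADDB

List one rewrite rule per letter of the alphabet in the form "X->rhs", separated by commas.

  step 4 ⇒ step 5: ADDBCAADDBDBDBCCAADDBADDB ⇒ C·A·A·DDB·DB·C·C·A·A·DDB·A·DDB·A·DDB·DB·DB·C·C·A·A·DDB·C·A·A·DDB
    A ↦ C
    B ↦ DDB
    C ↦ DB
    D ↦ A

A->C, B->DDB, C->DB, D->A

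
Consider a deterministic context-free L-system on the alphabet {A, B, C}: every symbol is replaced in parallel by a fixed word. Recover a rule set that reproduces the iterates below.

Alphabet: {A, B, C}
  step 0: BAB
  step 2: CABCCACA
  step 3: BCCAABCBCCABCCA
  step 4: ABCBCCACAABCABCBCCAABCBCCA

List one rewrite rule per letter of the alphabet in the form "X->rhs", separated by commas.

  step 3 ⇒ step 4: BCCAABCBCCABCCA ⇒ A·BC·BC·CA·CA·A·BC·A·BC·BC·CA·A·BC·BC·CA
    A ↦ CA
    B ↦ A
    C ↦ BC

A->CA, B->A, C->BC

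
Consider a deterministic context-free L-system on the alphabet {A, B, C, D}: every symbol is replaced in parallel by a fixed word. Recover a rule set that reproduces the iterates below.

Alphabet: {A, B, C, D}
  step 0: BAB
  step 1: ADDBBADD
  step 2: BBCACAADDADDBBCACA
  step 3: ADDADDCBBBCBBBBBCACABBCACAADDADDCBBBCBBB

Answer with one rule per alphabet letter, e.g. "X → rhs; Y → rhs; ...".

  step 2 ⇒ step 3: BBCACAADDADDBBCACA ⇒ ADD·ADD·CB·BB·CB·BB·BB·CA·CA·BB·CA·CA·ADD·ADD·CB·BB·CB·BB
    A ↦ BB
    B ↦ ADD
    C ↦ CB
    D ↦ CA

A->BB, B->ADD, C->CB, D->CA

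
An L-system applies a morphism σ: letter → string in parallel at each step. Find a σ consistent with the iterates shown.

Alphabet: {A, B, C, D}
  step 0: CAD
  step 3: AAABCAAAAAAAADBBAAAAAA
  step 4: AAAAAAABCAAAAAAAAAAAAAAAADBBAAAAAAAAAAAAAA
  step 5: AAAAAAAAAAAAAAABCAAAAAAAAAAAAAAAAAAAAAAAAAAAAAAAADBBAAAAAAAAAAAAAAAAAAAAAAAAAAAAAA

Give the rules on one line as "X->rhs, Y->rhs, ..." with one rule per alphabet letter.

  step 4 ⇒ step 5: AAAAAAABCAAAAAAAAAAAAAAAADBBAAAAAAAAAAAAAA ⇒ AA·AA·AA·AA·AA·AA·AA·A·BC·AA·AA·AA·AA·AA·AA·AA·AA·AA·AA·AA·AA·AA·AA·AA·AA·DBB·A·A·AA·AA·AA·AA·AA·AA·AA·AA·AA·AA·AA·AA·AA·AA
    A ↦ AA
    B ↦ A
    C ↦ BC
    D ↦ DBB

A->AA, B->A, C->BC, D->DBB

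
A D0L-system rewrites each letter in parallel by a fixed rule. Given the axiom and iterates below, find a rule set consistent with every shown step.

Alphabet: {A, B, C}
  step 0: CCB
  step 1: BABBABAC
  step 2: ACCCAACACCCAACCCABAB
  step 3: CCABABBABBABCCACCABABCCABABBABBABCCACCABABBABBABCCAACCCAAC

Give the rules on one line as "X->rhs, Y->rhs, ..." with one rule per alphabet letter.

A->CCA, B->AC, C->BAB

  step 2 ⇒ step 3: ACCCAACACCCAACCCABAB ⇒ CCA·BAB·BAB·BAB·CCA·CCA·BAB·CCA·BAB·BAB·BAB·CCA·CCA·BAB·BAB·BAB·CCA·AC·CCA·AC
    A ↦ CCA
    B ↦ AC
    C ↦ BAB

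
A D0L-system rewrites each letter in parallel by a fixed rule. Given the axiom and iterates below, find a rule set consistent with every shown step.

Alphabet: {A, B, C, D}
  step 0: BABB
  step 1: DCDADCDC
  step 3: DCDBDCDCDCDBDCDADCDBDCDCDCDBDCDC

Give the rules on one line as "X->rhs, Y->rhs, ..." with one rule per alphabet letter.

  step 0 ⇒ step 1: BABB ⇒ DC·DA·DC·DC
    A ↦ DA
    B ↦ DC
    C ↦ DB  (constrained at step 1)
    D ↦ DC  (constrained at step 1)

A->DA, B->DC, C->DB, D->DC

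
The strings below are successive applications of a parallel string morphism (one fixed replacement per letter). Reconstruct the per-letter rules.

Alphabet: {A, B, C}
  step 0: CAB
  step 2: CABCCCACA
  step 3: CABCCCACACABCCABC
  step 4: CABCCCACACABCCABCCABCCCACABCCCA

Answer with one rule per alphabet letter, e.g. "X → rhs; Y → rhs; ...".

  step 3 ⇒ step 4: CABCCCACACABCCABC ⇒ CA·BC·C·CA·CA·CA·BC·CA·BC·CA·BC·C·CA·CA·BC·C·CA
    A ↦ BC
    B ↦ C
    C ↦ CA

A->BC, B->C, C->CA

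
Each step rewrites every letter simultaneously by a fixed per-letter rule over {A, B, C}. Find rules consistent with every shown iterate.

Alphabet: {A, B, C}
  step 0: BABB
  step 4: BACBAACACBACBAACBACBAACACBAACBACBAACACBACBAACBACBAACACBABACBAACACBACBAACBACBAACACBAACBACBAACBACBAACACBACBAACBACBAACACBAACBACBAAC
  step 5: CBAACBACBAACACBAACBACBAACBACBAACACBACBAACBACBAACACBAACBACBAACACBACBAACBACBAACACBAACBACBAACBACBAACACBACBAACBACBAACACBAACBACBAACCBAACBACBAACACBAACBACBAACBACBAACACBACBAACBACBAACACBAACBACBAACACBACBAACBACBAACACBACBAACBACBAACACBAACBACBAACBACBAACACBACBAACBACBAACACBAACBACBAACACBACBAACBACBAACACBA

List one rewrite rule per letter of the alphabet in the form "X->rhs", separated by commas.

A->AC, B->CBA, C->BA

  step 4 ⇒ step 5: BACBAACACBACBAACBACBAACACBAACBACBAACACBACBAACBACBAACACBABACBAACACBACBAACBACBAACACBAACBACBAACBACBAACACBACBAACBACBAACACBAACBACBAAC ⇒ CBA·AC·BA·CBA·AC·AC·BA·AC·BA·CBA·AC·BA·CBA·AC·AC·BA·CBA·AC·BA·CBA·AC·AC·BA·AC·BA·CBA·AC·AC·BA·CBA·AC·BA·CBA·AC·AC·BA·AC·BA·CBA·AC·BA·CBA·AC·AC·BA·CBA·AC·BA·CBA·AC·AC·BA·AC·BA·CBA·AC·CBA·AC·BA·CBA·AC·AC·BA·AC·BA·CBA·AC·BA·CBA·AC·AC·BA·CBA·AC·BA·CBA·AC·AC·BA·AC·BA·CBA·AC·AC·BA·CBA·AC·BA·CBA·AC·AC·BA·CBA·AC·BA·CBA·AC·AC·BA·AC·BA·CBA·AC·BA·CBA·AC·AC·BA·CBA·AC·BA·CBA·AC·AC·BA·AC·BA·CBA·AC·AC·BA·CBA·AC·BA·CBA·AC·AC·BA
    A ↦ AC
    B ↦ CBA
    C ↦ BA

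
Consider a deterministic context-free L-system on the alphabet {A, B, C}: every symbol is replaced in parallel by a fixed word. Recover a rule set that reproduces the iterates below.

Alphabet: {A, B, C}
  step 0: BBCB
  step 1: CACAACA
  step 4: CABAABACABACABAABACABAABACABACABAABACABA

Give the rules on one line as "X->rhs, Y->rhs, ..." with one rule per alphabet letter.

  step 0 ⇒ step 1: BBCB ⇒ CA·CA·A·CA
    B ↦ CA
    C ↦ A
    A ↦ BA  (constrained at step 1)

A->BA, B->CA, C->A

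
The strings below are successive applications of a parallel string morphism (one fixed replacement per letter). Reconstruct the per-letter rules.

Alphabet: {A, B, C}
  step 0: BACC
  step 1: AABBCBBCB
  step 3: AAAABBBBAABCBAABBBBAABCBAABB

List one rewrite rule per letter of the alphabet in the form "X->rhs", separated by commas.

A->B, B->AA, C->BCB

  step 0 ⇒ step 1: BACC ⇒ AA·B·BCB·BCB
    A ↦ B
    B ↦ AA
    C ↦ BCB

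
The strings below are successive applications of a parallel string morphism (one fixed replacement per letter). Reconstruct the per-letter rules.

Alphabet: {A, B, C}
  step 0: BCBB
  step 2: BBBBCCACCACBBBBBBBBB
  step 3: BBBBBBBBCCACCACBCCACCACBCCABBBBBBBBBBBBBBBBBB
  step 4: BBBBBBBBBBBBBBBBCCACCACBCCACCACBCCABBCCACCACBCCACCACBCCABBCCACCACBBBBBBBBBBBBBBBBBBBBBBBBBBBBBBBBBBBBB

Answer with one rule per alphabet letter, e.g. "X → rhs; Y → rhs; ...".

  step 3 ⇒ step 4: BBBBBBBBCCACCACBCCACCACBCCABBBBBBBBBBBBBBBBBB ⇒ BB·BB·BB·BB·BB·BB·BB·BB·CCA·CCA·CB·CCA·CCA·CB·CCA·BB·CCA·CCA·CB·CCA·CCA·CB·CCA·BB·CCA·CCA·CB·BB·BB·BB·BB·BB·BB·BB·BB·BB·BB·BB·BB·BB·BB·BB·BB·BB·BB
    A ↦ CB
    B ↦ BB
    C ↦ CCA

A->CB, B->BB, C->CCA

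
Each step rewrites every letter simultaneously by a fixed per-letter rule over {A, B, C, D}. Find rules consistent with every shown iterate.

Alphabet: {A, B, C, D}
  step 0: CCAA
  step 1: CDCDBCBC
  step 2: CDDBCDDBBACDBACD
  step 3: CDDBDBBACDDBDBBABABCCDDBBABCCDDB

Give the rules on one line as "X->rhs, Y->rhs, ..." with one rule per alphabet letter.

A->BC, B->BA, C->CD, D->DB

  step 2 ⇒ step 3: CDDBCDDBBACDBACD ⇒ CD·DB·DB·BA·CD·DB·DB·BA·BA·BC·CD·DB·BA·BC·CD·DB
    A ↦ BC
    B ↦ BA
    C ↦ CD
    D ↦ DB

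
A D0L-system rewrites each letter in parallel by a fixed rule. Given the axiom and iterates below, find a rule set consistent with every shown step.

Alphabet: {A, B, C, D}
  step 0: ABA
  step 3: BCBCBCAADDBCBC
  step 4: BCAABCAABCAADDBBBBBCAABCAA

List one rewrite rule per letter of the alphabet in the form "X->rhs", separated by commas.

A->D, B->BC, C->AA, D->BB

  step 3 ⇒ step 4: BCBCBCAADDBCBC ⇒ BC·AA·BC·AA·BC·AA·D·D·BB·BB·BC·AA·BC·AA
    A ↦ D
    B ↦ BC
    C ↦ AA
    D ↦ BB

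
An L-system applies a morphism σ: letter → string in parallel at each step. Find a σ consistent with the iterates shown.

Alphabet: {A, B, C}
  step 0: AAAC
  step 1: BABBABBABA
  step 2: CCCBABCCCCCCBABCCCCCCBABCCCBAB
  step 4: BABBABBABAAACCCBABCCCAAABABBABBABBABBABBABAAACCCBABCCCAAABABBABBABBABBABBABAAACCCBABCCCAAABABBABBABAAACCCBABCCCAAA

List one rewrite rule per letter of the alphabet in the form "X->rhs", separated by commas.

A->BAB, B->CCC, C->A

  step 1 ⇒ step 2: BABBABBABA ⇒ CCC·BAB·CCC·CCC·BAB·CCC·CCC·BAB·CCC·BAB
    A ↦ BAB
    B ↦ CCC
  step 0 ⇒ step 1: AAAC ⇒ BAB·BAB·BAB·A
    C ↦ A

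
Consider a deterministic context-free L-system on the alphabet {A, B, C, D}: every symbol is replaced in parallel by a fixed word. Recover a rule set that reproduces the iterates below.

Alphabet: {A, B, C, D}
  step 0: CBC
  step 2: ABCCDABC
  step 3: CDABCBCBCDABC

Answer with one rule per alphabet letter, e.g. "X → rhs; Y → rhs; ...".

  step 2 ⇒ step 3: ABCCDABC ⇒ CD·A·BC·BC·B·CD·A·BC
    A ↦ CD
    B ↦ A
    C ↦ BC
    D ↦ B

A->CD, B->A, C->BC, D->B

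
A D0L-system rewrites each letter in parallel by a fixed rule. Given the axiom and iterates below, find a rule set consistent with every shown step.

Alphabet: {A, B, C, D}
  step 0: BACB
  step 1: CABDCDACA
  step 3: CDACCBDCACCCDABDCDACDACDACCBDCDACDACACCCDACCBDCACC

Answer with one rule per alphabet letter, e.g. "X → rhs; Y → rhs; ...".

  step 0 ⇒ step 1: BACB ⇒ CA·BD·CDA·CA
    A ↦ BD
    B ↦ CA
    C ↦ CDA
    D ↦ CC  (constrained at step 1)

A->BD, B->CA, C->CDA, D->CC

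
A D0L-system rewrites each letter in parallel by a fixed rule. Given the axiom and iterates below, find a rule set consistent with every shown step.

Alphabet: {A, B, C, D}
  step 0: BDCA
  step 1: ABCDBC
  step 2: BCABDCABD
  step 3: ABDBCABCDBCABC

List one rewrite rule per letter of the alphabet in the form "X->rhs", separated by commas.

A->BC, B->AB, C->D, D->C

  step 2 ⇒ step 3: BCABDCABD ⇒ AB·D·BC·AB·C·D·BC·AB·C
    A ↦ BC
    B ↦ AB
    C ↦ D
    D ↦ C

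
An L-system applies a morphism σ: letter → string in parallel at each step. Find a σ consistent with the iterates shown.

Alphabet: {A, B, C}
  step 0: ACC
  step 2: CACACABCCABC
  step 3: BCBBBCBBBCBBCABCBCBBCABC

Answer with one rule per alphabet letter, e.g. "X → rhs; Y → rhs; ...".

  step 2 ⇒ step 3: CACACABCCABC ⇒ BC·BB·BC·BB·BC·BB·CA·BC·BC·BB·CA·BC
    A ↦ BB
    B ↦ CA
    C ↦ BC

A->BB, B->CA, C->BC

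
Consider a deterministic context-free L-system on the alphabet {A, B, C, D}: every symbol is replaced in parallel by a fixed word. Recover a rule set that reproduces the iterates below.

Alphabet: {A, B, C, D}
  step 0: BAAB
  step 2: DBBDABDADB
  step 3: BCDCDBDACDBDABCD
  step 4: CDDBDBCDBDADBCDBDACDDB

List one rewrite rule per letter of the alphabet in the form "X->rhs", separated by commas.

A->DA, B->CD, C->D, D->B

  step 3 ⇒ step 4: BCDCDBDACDBDABCD ⇒ CD·D·B·D·B·CD·B·DA·D·B·CD·B·DA·CD·D·B
    A ↦ DA
    B ↦ CD
    C ↦ D
    D ↦ B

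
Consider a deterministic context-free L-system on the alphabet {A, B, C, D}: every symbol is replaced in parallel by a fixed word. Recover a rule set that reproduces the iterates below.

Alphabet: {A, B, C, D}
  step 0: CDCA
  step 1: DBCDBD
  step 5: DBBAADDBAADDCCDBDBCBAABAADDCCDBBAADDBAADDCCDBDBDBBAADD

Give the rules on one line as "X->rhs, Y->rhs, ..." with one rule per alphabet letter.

A->D, B->BAA, C->DB, D->C

  step 0 ⇒ step 1: CDCA ⇒ DB·C·DB·D
    A ↦ D
    C ↦ DB
    D ↦ C
    B ↦ BAA  (constrained at step 1)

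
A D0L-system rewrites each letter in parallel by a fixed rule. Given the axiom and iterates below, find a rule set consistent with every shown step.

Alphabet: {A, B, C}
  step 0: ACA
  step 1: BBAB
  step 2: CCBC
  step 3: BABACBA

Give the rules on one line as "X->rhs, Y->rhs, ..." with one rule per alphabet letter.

A->B, B->C, C->BA

  step 2 ⇒ step 3: CCBC ⇒ BA·BA·C·BA
    B ↦ C
    C ↦ BA
  step 0 ⇒ step 1: ACA ⇒ B·BA·B
    A ↦ B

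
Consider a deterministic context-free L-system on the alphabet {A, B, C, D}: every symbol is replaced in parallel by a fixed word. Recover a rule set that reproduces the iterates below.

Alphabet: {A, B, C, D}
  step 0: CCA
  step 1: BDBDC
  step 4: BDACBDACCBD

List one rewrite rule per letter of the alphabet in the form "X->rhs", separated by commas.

  step 0 ⇒ step 1: CCA ⇒ BD·BD·C
    A ↦ C
    C ↦ BD
    B ↦ A  (constrained at step 1)
    D ↦ C  (constrained at step 1)

A->C, B->A, C->BD, D->C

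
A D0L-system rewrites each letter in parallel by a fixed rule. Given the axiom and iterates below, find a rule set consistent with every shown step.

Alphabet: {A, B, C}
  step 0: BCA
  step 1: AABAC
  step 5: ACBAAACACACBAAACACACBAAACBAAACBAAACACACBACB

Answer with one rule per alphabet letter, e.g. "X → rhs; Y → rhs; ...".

A->AC, B->AA, C->B

  step 0 ⇒ step 1: BCA ⇒ AA·B·AC
    A ↦ AC
    B ↦ AA
    C ↦ B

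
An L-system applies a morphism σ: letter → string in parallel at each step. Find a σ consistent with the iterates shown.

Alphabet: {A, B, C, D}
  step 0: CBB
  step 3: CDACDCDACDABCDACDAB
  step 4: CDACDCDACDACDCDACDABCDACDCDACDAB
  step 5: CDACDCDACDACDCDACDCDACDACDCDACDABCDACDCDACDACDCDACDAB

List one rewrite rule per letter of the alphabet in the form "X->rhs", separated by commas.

  step 4 ⇒ step 5: CDACDCDACDACDCDACDABCDACDCDACDAB ⇒ CD·A·CD·CD·A·CD·A·CD·CD·A·CD·CD·A·CD·A·CD·CD·A·CD·AB·CD·A·CD·CD·A·CD·A·CD·CD·A·CD·AB
    A ↦ CD
    B ↦ AB
    C ↦ CD
    D ↦ A

A->CD, B->AB, C->CD, D->A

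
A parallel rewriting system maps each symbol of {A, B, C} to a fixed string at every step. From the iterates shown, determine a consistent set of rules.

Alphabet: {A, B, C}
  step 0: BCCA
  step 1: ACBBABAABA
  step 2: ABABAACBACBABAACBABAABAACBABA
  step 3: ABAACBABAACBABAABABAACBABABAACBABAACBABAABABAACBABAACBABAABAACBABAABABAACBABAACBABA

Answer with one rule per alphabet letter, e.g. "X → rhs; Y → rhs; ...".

A->ABA, B->ACB, C->BA

  step 2 ⇒ step 3: ABABAACBACBABAACBABAABAACBABA ⇒ ABA·ACB·ABA·ACB·ABA·ABA·BA·ACB·ABA·BA·ACB·ABA·ACB·ABA·ABA·BA·ACB·ABA·ACB·ABA·ABA·ACB·ABA·ABA·BA·ACB·ABA·ACB·ABA
    A ↦ ABA
    B ↦ ACB
    C ↦ BA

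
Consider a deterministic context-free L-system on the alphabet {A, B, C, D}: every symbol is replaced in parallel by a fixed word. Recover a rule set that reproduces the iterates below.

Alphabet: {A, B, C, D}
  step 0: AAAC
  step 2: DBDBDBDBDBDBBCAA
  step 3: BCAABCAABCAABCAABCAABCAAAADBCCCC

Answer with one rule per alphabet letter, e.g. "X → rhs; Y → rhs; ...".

A->CC, B->AA, C->DB, D->BC

  step 2 ⇒ step 3: DBDBDBDBDBDBBCAA ⇒ BC·AA·BC·AA·BC·AA·BC·AA·BC·AA·BC·AA·AA·DB·CC·CC
    A ↦ CC
    B ↦ AA
    C ↦ DB
    D ↦ BC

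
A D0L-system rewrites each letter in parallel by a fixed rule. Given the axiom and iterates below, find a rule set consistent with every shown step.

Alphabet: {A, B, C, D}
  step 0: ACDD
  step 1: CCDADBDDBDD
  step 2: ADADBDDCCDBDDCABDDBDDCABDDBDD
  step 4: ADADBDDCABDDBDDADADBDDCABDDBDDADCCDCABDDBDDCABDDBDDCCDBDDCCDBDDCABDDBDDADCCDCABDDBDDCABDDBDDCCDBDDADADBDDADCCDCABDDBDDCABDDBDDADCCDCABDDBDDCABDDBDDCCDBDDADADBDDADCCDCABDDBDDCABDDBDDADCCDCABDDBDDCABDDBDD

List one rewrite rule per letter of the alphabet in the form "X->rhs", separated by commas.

A->CCD, B->CA, C->AD, D->BDD

  step 1 ⇒ step 2: CCDADBDDBDD ⇒ AD·AD·BDD·CCD·BDD·CA·BDD·BDD·CA·BDD·BDD
    A ↦ CCD
    B ↦ CA
    C ↦ AD
    D ↦ BDD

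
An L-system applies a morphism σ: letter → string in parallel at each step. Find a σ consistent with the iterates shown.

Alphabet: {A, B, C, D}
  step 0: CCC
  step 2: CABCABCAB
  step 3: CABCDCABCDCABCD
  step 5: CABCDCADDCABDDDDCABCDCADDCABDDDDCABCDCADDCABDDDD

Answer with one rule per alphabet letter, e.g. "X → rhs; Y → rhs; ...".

A->B, B->CD, C->CA, D->DD

  step 2 ⇒ step 3: CABCABCAB ⇒ CA·B·CD·CA·B·CD·CA·B·CD
    A ↦ B
    B ↦ CD
    C ↦ CA
    D ↦ DD  (constrained at step 3)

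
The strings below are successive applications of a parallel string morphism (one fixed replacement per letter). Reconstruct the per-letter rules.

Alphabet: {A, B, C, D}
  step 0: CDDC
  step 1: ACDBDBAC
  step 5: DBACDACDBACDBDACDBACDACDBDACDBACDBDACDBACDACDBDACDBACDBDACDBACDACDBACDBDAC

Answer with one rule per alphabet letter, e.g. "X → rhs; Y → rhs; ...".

A->D, B->AC, C->AC, D->DB

  step 0 ⇒ step 1: CDDC ⇒ AC·DB·DB·AC
    C ↦ AC
    D ↦ DB
    A ↦ D  (constrained at step 1)
    B ↦ AC  (constrained at step 1)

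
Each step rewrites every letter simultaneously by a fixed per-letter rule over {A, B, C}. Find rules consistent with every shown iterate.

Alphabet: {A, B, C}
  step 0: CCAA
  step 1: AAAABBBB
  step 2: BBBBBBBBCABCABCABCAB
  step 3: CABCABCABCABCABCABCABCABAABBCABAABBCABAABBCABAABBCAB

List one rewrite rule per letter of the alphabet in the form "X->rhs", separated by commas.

  step 2 ⇒ step 3: BBBBBBBBCABCABCABCAB ⇒ CAB·CAB·CAB·CAB·CAB·CAB·CAB·CAB·AA·BB·CAB·AA·BB·CAB·AA·BB·CAB·AA·BB·CAB
    A ↦ BB
    B ↦ CAB
    C ↦ AA

A->BB, B->CAB, C->AA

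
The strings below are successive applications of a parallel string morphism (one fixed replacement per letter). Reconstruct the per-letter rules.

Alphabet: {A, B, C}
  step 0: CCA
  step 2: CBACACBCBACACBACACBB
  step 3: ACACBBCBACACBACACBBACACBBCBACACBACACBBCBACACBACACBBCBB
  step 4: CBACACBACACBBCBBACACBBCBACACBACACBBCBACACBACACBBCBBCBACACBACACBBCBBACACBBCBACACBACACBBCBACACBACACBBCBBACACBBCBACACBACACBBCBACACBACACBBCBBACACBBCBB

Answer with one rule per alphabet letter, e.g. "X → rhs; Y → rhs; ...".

A->CB, B->CBB, C->ACA

  step 3 ⇒ step 4: ACACBBCBACACBACACBBACACBBCBACACBACACBBCBACACBACACBBCBB ⇒ CB·ACA·CB·ACA·CBB·CBB·ACA·CBB·CB·ACA·CB·ACA·CBB·CB·ACA·CB·ACA·CBB·CBB·CB·ACA·CB·ACA·CBB·CBB·ACA·CBB·CB·ACA·CB·ACA·CBB·CB·ACA·CB·ACA·CBB·CBB·ACA·CBB·CB·ACA·CB·ACA·CBB·CB·ACA·CB·ACA·CBB·CBB·ACA·CBB·CBB
    A ↦ CB
    B ↦ CBB
    C ↦ ACA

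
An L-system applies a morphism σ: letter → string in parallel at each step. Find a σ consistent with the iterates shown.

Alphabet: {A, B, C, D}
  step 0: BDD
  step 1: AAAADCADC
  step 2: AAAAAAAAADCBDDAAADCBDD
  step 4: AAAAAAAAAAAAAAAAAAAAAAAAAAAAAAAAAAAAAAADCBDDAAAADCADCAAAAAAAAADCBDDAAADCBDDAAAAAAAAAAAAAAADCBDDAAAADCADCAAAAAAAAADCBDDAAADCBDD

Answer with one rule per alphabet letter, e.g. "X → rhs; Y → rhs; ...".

  step 1 ⇒ step 2: AAAADCADC ⇒ AA·AA·AA·AA·ADC·BDD·AA·ADC·BDD
    A ↦ AA
    C ↦ BDD
    D ↦ ADC
  step 0 ⇒ step 1: BDD ⇒ AAA·ADC·ADC
    B ↦ AAA

A->AA, B->AAA, C->BDD, D->ADC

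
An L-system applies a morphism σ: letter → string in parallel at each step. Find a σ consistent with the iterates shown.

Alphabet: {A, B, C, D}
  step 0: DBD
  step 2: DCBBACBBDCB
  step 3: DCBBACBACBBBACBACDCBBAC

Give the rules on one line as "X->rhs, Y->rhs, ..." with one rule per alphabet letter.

A->B, B->BAC, C->B, D->DC

  step 2 ⇒ step 3: DCBBACBBDCB ⇒ DC·B·BAC·BAC·B·B·BAC·BAC·DC·B·BAC
    A ↦ B
    B ↦ BAC
    C ↦ B
    D ↦ DC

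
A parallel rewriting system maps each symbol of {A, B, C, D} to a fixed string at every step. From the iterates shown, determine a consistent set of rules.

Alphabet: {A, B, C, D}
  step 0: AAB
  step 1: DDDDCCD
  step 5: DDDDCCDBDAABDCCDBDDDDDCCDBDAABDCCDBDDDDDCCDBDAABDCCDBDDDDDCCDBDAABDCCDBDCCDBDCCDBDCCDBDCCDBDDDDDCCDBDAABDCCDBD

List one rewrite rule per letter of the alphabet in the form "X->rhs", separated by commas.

A->DD, B->CCD, C->A, D->BD

  step 0 ⇒ step 1: AAB ⇒ DD·DD·CCD
    A ↦ DD
    B ↦ CCD
    C ↦ A  (constrained at step 1)
    D ↦ BD  (constrained at step 1)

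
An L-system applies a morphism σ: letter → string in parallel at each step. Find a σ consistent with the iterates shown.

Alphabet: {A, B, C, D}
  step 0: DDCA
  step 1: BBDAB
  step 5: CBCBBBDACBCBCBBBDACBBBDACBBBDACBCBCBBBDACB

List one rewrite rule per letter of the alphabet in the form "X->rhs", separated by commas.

  step 0 ⇒ step 1: DDCA ⇒ B·B·DA·B
    A ↦ B
    C ↦ DA
    D ↦ B
    B ↦ CB  (constrained at step 1)

A->B, B->CB, C->DA, D->B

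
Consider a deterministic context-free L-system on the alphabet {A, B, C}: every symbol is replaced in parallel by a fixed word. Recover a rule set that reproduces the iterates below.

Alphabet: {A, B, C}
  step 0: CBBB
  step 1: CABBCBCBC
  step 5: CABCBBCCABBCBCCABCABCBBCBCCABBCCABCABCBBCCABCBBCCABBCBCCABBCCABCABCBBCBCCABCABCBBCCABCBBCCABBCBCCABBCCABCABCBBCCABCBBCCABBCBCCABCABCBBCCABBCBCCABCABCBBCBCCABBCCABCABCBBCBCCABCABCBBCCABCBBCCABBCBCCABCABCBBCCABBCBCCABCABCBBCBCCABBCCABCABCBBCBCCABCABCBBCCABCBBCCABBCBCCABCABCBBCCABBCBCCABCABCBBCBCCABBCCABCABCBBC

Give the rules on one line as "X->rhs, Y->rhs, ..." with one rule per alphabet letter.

A->CB, B->BC, C->CAB

  step 0 ⇒ step 1: CBBB ⇒ CAB·BC·BC·BC
    B ↦ BC
    C ↦ CAB
    A ↦ CB  (constrained at step 1)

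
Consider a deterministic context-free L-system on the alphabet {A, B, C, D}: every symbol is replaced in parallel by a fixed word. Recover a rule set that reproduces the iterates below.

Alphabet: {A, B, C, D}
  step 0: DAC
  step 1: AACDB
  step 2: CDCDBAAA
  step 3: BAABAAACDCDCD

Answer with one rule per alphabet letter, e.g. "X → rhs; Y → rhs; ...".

  step 2 ⇒ step 3: CDCDBAAA ⇒ B·AA·B·AA·A·CD·CD·CD
    A ↦ CD
    B ↦ A
    C ↦ B
    D ↦ AA

A->CD, B->A, C->B, D->AA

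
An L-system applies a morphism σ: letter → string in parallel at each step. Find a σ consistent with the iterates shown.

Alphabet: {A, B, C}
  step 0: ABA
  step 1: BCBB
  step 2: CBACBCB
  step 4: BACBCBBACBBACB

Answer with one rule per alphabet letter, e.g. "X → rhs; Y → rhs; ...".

  step 1 ⇒ step 2: BCBB ⇒ CB·A·CB·CB
    B ↦ CB
    C ↦ A
  step 0 ⇒ step 1: ABA ⇒ B·CB·B
    A ↦ B

A->B, B->CB, C->A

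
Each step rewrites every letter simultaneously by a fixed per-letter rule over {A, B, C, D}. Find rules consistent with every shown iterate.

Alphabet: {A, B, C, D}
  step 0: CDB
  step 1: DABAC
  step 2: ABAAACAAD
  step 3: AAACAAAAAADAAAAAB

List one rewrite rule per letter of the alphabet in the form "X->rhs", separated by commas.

A->AA, B->AC, C->D, D->AB

  step 2 ⇒ step 3: ABAAACAAD ⇒ AA·AC·AA·AA·AA·D·AA·AA·AB
    A ↦ AA
    B ↦ AC
    C ↦ D
    D ↦ AB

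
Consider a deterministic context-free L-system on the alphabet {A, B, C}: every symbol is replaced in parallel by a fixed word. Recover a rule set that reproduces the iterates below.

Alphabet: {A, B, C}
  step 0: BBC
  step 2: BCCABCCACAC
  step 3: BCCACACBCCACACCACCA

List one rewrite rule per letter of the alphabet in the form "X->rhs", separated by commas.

A->C, B->BC, C->CA

  step 2 ⇒ step 3: BCCABCCACAC ⇒ BC·CA·CA·C·BC·CA·CA·C·CA·C·CA
    A ↦ C
    B ↦ BC
    C ↦ CA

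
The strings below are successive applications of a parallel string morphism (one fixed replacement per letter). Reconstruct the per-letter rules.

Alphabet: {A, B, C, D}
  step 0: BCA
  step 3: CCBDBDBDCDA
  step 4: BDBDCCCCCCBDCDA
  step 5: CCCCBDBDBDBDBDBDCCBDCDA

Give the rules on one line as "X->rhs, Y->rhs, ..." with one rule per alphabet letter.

A->DA, B->C, C->BD, D->C

  step 4 ⇒ step 5: BDBDCCCCCCBDCDA ⇒ C·C·C·C·BD·BD·BD·BD·BD·BD·C·C·BD·C·DA
    A ↦ DA
    B ↦ C
    C ↦ BD
    D ↦ C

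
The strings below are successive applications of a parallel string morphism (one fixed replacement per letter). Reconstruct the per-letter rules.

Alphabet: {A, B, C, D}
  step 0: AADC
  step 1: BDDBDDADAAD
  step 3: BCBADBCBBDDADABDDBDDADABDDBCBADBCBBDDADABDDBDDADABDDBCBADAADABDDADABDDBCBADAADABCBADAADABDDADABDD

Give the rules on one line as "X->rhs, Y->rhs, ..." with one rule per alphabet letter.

A->BDD, B->BCB, C->AD, D->ADA

  step 0 ⇒ step 1: AADC ⇒ BDD·BDD·ADA·AD
    A ↦ BDD
    C ↦ AD
    D ↦ ADA
    B ↦ BCB  (constrained at step 1)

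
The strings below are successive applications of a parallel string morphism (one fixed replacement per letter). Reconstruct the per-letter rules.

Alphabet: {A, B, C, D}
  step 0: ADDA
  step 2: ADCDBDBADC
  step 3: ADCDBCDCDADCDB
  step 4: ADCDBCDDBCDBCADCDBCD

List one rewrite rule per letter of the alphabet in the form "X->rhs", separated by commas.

A->AD, B->D, C->DB, D->C

  step 3 ⇒ step 4: ADCDBCDCDADCDB ⇒ AD·C·DB·C·D·DB·C·DB·C·AD·C·DB·C·D
    A ↦ AD
    B ↦ D
    C ↦ DB
    D ↦ C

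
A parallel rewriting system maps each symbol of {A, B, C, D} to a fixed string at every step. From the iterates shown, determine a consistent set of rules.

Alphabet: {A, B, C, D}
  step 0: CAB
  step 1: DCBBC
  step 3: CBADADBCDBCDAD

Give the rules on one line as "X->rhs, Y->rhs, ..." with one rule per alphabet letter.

  step 0 ⇒ step 1: CAB ⇒ D·CB·BC
    A ↦ CB
    B ↦ BC
    C ↦ D
    D ↦ AD  (constrained at step 1)

A->CB, B->BC, C->D, D->AD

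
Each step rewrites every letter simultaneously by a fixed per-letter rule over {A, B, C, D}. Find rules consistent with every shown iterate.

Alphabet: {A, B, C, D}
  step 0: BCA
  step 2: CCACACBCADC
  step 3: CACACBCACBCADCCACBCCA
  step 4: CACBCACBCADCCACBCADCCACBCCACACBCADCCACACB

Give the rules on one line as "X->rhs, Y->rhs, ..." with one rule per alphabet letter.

  step 3 ⇒ step 4: CACACBCACBCADCCACBCCA ⇒ CA·CB·CA·CB·CA·DC·CA·CB·CA·DC·CA·CB·C·CA·CA·CB·CA·DC·CA·CA·CB
    A ↦ CB
    B ↦ DC
    C ↦ CA
    D ↦ C

A->CB, B->DC, C->CA, D->C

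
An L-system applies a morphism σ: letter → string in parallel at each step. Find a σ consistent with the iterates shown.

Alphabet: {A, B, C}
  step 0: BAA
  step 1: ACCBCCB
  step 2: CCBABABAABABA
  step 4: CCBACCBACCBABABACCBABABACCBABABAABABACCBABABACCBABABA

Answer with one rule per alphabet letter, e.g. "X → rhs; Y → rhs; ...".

  step 1 ⇒ step 2: ACCBCCB ⇒ CCB·AB·AB·A·AB·AB·A
    A ↦ CCB
    B ↦ A
    C ↦ AB

A->CCB, B->A, C->AB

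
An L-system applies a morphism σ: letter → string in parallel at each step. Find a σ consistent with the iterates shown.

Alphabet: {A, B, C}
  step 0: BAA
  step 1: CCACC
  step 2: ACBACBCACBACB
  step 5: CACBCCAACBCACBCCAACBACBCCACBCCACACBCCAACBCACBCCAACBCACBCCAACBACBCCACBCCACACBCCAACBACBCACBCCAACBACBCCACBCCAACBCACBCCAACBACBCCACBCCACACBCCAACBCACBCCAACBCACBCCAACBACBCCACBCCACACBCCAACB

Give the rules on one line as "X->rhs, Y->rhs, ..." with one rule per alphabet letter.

A->C, B->CCA, C->ACB

  step 1 ⇒ step 2: CCACC ⇒ ACB·ACB·C·ACB·ACB
    A ↦ C
    C ↦ ACB
  step 0 ⇒ step 1: BAA ⇒ CCA·C·C
    B ↦ CCA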